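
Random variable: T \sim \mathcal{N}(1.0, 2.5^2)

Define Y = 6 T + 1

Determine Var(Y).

For Y = aT + b: Var(Y) = a² * Var(T)
Var(T) = 2.5^2 = 6.25
Var(Y) = 6² * 6.25 = 36 * 6.25 = 225

225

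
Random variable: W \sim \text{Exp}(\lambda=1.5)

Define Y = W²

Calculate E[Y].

Using E[X²] = Var(X) + (E[X])²:
E[W] = 0.66666667
Var(W) = 1/1.5^2 = 0.44444444
E[W²] = 0.44444444 + 0.66666667² = 0.44444444 + 0.44444444 = 0.88888889

0.88888889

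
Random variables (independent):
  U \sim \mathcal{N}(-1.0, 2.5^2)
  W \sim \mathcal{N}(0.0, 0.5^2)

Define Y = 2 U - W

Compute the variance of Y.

For independent RVs: Var(aX + bY) = a²Var(X) + b²Var(Y)
Var(U) = 6.25
Var(W) = 0.25
Var(Y) = 2²*6.25 + (-1)²*0.25
= 4*6.25 + 1*0.25 = 25.25

25.25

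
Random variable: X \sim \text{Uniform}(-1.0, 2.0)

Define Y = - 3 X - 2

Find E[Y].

For Y = -3X - 2:
E[Y] = -3 * E[X] - 2
E[X] = (-1 + 2)/2 = 0.5
E[Y] = -3 * 0.5 - 2 = -3.5

-3.5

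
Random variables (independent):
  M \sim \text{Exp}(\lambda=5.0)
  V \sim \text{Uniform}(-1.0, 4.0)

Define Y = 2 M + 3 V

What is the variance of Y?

For independent RVs: Var(aX + bY) = a²Var(X) + b²Var(Y)
Var(M) = 0.04
Var(V) = 2.0833333
Var(Y) = 2²*0.04 + 3²*2.0833333
= 4*0.04 + 9*2.0833333 = 18.91

18.91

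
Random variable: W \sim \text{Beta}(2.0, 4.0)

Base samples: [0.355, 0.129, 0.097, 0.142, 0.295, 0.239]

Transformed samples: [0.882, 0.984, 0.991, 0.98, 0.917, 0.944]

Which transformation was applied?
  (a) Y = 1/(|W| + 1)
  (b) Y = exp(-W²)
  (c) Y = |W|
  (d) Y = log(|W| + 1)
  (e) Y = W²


Checking option (b) Y = exp(-W²):
  W = 0.355 -> Y = 0.882 ✓
  W = 0.129 -> Y = 0.984 ✓
  W = 0.097 -> Y = 0.991 ✓
All samples match this transformation.

(b) exp(-W²)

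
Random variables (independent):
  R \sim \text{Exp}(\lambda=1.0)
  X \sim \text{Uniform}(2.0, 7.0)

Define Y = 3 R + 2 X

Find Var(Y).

For independent RVs: Var(aX + bY) = a²Var(X) + b²Var(Y)
Var(R) = 1
Var(X) = 2.0833333
Var(Y) = 3²*1 + 2²*2.0833333
= 9*1 + 4*2.0833333 = 17.333333

17.333333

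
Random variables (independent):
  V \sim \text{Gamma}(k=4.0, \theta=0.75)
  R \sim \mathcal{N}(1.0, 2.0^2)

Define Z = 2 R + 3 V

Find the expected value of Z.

E[Z] = 3*E[V] + 2*E[R]
E[V] = 3
E[R] = 1
E[Z] = 3*3 + 2*1 = 11

11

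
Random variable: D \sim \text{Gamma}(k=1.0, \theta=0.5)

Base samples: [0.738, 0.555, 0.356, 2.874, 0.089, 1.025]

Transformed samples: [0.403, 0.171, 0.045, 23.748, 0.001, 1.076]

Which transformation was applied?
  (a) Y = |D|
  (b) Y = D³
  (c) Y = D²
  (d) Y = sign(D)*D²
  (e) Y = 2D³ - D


Checking option (b) Y = D³:
  D = 0.738 -> Y = 0.403 ✓
  D = 0.555 -> Y = 0.171 ✓
  D = 0.356 -> Y = 0.045 ✓
All samples match this transformation.

(b) D³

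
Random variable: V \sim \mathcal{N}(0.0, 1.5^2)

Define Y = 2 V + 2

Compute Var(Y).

For Y = aV + b: Var(Y) = a² * Var(V)
Var(V) = 1.5^2 = 2.25
Var(Y) = 2² * 2.25 = 4 * 2.25 = 9

9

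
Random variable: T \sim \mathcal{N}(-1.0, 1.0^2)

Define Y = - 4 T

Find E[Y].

For Y = -4T:
E[Y] = -4 * E[T]
E[T] = -1.0 = -1
E[Y] = -4 * (-1) = 4

4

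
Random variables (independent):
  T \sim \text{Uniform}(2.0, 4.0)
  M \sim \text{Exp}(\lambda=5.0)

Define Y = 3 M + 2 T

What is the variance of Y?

For independent RVs: Var(aX + bY) = a²Var(X) + b²Var(Y)
Var(T) = 0.33333333
Var(M) = 0.04
Var(Y) = 2²*0.33333333 + 3²*0.04
= 4*0.33333333 + 9*0.04 = 1.6933333

1.6933333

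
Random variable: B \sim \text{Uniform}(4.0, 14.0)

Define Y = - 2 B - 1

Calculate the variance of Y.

For Y = aB + b: Var(Y) = a² * Var(B)
Var(B) = (14 - 4)^2/12 = 8.3333333
Var(Y) = (-2)² * 8.3333333 = 4 * 8.3333333 = 33.333333

33.333333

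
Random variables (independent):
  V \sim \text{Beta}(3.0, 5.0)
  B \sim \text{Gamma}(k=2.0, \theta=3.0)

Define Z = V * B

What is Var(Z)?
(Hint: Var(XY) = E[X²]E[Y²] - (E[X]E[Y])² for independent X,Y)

Var(XY) = E[X²]E[Y²] - (E[X]E[Y])²
E[V] = 0.375, Var(V) = 0.026041667
E[B] = 6, Var(B) = 18
E[V²] = 0.026041667 + 0.375² = 0.16666667
E[B²] = 18 + 6² = 54
Var(Z) = 0.16666667*54 - (0.375*6)²
= 9 - 5.0625 = 3.9375

3.9375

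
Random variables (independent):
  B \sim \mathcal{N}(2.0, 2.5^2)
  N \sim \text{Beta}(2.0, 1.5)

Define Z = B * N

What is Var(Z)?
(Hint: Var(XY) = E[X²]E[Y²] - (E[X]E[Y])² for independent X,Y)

Var(XY) = E[X²]E[Y²] - (E[X]E[Y])²
E[B] = 2, Var(B) = 6.25
E[N] = 0.57142857, Var(N) = 0.054421769
E[B²] = 6.25 + 2² = 10.25
E[N²] = 0.054421769 + 0.57142857² = 0.38095238
Var(Z) = 10.25*0.38095238 - (2*0.57142857)²
= 3.9047619 - 1.3061224 = 2.5986395

2.5986395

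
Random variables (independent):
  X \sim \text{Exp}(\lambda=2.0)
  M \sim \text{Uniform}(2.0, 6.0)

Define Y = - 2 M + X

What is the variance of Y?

For independent RVs: Var(aX + bY) = a²Var(X) + b²Var(Y)
Var(X) = 0.25
Var(M) = 1.3333333
Var(Y) = 1²*0.25 + (-2)²*1.3333333
= 1*0.25 + 4*1.3333333 = 5.5833333

5.5833333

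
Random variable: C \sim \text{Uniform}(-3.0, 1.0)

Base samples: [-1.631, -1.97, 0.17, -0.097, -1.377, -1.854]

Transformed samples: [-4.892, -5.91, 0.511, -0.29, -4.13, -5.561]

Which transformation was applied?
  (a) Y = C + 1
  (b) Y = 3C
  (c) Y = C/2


Checking option (b) Y = 3C:
  C = -1.631 -> Y = -4.892 ✓
  C = -1.97 -> Y = -5.91 ✓
  C = 0.17 -> Y = 0.511 ✓
All samples match this transformation.

(b) 3C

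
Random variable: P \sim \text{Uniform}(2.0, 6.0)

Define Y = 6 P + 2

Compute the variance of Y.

For Y = aP + b: Var(Y) = a² * Var(P)
Var(P) = (6 - 2)^2/12 = 1.3333333
Var(Y) = 6² * 1.3333333 = 36 * 1.3333333 = 48

48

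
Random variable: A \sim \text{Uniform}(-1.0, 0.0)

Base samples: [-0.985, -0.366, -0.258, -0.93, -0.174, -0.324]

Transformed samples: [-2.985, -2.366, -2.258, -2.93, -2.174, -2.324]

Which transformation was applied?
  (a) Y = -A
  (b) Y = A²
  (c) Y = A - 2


Checking option (c) Y = A - 2:
  A = -0.985 -> Y = -2.985 ✓
  A = -0.366 -> Y = -2.366 ✓
  A = -0.258 -> Y = -2.258 ✓
All samples match this transformation.

(c) A - 2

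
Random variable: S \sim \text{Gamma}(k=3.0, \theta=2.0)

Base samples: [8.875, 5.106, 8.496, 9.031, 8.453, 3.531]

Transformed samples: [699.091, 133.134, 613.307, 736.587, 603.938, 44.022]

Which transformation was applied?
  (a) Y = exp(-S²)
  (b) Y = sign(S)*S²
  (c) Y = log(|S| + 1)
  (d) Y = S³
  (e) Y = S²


Checking option (d) Y = S³:
  S = 8.875 -> Y = 699.091 ✓
  S = 5.106 -> Y = 133.134 ✓
  S = 8.496 -> Y = 613.307 ✓
All samples match this transformation.

(d) S³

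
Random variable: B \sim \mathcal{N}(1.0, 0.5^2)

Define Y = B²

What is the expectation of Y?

E[B²] = Var(B) + (E[B])² = 0.25 + 1 = 1.25

1.25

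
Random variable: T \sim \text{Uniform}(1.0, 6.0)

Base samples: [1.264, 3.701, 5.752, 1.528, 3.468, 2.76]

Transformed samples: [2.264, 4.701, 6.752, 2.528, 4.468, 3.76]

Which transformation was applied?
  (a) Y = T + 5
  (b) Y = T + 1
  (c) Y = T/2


Checking option (b) Y = T + 1:
  T = 1.264 -> Y = 2.264 ✓
  T = 3.701 -> Y = 4.701 ✓
  T = 5.752 -> Y = 6.752 ✓
All samples match this transformation.

(b) T + 1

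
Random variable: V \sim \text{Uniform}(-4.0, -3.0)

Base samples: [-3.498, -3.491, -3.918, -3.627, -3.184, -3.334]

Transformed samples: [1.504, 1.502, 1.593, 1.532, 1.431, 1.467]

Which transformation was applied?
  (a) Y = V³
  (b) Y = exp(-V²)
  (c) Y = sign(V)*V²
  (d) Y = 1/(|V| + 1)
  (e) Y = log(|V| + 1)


Checking option (e) Y = log(|V| + 1):
  V = -3.498 -> Y = 1.504 ✓
  V = -3.491 -> Y = 1.502 ✓
  V = -3.918 -> Y = 1.593 ✓
All samples match this transformation.

(e) log(|V| + 1)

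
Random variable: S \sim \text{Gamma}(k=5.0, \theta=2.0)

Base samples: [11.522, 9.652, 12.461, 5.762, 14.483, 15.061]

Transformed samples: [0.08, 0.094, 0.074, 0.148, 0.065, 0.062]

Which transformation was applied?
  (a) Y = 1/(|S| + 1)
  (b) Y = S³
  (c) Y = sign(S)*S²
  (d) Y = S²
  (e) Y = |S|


Checking option (a) Y = 1/(|S| + 1):
  S = 11.522 -> Y = 0.08 ✓
  S = 9.652 -> Y = 0.094 ✓
  S = 12.461 -> Y = 0.074 ✓
All samples match this transformation.

(a) 1/(|S| + 1)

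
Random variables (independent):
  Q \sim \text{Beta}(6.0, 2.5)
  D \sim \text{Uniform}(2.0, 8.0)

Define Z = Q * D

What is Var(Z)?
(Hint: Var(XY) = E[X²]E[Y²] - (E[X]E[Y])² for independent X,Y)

Var(XY) = E[X²]E[Y²] - (E[X]E[Y])²
E[Q] = 0.70588235, Var(Q) = 0.021853943
E[D] = 5, Var(D) = 3
E[Q²] = 0.021853943 + 0.70588235² = 0.52012384
E[D²] = 3 + 5² = 28
Var(Z) = 0.52012384*28 - (0.70588235*5)²
= 14.563467 - 12.456747 = 2.1067201

2.1067201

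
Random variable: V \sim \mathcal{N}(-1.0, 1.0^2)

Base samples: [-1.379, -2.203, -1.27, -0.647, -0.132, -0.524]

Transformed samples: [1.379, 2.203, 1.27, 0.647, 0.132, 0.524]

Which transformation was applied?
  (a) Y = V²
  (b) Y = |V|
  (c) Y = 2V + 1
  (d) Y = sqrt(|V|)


Checking option (b) Y = |V|:
  V = -1.379 -> Y = 1.379 ✓
  V = -2.203 -> Y = 2.203 ✓
  V = -1.27 -> Y = 1.27 ✓
All samples match this transformation.

(b) |V|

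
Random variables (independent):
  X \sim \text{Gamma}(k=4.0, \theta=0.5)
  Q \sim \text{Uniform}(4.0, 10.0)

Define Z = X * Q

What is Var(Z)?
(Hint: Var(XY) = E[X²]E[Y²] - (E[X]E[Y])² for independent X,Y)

Var(XY) = E[X²]E[Y²] - (E[X]E[Y])²
E[X] = 2, Var(X) = 1
E[Q] = 7, Var(Q) = 3
E[X²] = 1 + 2² = 5
E[Q²] = 3 + 7² = 52
Var(Z) = 5*52 - (2*7)²
= 260 - 196 = 64

64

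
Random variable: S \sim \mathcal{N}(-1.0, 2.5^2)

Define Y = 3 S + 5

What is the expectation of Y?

For Y = 3S + 5:
E[Y] = 3 * E[S] + 5
E[S] = -1.0 = -1
E[Y] = 3 * (-1) + 5 = 2

2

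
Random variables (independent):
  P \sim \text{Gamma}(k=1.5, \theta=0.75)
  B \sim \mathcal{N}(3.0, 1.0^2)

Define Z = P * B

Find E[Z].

For independent RVs: E[XY] = E[X]*E[Y]
E[P] = 1.125
E[B] = 3
E[Z] = 1.125 * 3 = 3.375

3.375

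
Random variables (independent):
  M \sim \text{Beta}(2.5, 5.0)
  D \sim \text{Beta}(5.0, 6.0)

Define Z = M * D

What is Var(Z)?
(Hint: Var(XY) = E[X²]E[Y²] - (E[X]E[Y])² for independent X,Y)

Var(XY) = E[X²]E[Y²] - (E[X]E[Y])²
E[M] = 0.33333333, Var(M) = 0.026143791
E[D] = 0.45454545, Var(D) = 0.020661157
E[M²] = 0.026143791 + 0.33333333² = 0.1372549
E[D²] = 0.020661157 + 0.45454545² = 0.22727273
Var(Z) = 0.1372549*0.22727273 - (0.33333333*0.45454545)²
= 0.031194296 - 0.022956841 = 0.0082374548

0.0082374548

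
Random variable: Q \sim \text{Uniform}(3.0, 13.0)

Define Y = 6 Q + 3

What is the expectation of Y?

For Y = 6Q + 3:
E[Y] = 6 * E[Q] + 3
E[Q] = (3 + 13)/2 = 8
E[Y] = 6 * 8 + 3 = 51

51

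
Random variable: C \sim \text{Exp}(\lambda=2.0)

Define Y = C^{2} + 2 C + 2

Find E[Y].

E[Y] = 1*E[C²] + 2*E[C] + 2
E[C] = 0.5
E[C²] = Var(C) + (E[C])² = 0.25 + 0.25 = 0.5
E[Y] = 1*0.5 + 2*0.5 + 2 = 3.5

3.5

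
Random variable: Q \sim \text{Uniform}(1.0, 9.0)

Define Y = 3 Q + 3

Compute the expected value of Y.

For Y = 3Q + 3:
E[Y] = 3 * E[Q] + 3
E[Q] = (1 + 9)/2 = 5
E[Y] = 3 * 5 + 3 = 18

18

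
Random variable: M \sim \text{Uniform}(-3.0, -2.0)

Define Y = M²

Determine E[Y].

Using E[X²] = Var(X) + (E[X])²:
E[M] = -2.5
Var(M) = (-2 + 3)^2/12 = 0.083333333
E[M²] = 0.083333333 + (-2.5)² = 0.083333333 + 6.25 = 6.3333333

6.3333333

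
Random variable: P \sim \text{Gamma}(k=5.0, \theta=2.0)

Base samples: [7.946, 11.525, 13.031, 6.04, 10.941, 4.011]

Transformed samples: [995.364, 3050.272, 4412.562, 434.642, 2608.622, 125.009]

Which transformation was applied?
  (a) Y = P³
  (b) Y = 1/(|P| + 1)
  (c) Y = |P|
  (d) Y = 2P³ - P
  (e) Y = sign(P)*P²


Checking option (d) Y = 2P³ - P:
  P = 7.946 -> Y = 995.364 ✓
  P = 11.525 -> Y = 3050.272 ✓
  P = 13.031 -> Y = 4412.562 ✓
All samples match this transformation.

(d) 2P³ - P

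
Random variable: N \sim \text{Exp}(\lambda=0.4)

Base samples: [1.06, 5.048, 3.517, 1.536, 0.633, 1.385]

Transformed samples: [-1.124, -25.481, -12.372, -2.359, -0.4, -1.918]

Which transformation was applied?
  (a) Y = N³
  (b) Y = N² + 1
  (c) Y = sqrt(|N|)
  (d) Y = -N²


Checking option (d) Y = -N²:
  N = 1.06 -> Y = -1.124 ✓
  N = 5.048 -> Y = -25.481 ✓
  N = 3.517 -> Y = -12.372 ✓
All samples match this transformation.

(d) -N²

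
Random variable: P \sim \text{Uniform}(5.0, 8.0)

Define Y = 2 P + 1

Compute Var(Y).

For Y = aP + b: Var(Y) = a² * Var(P)
Var(P) = (8 - 5)^2/12 = 0.75
Var(Y) = 2² * 0.75 = 4 * 0.75 = 3

3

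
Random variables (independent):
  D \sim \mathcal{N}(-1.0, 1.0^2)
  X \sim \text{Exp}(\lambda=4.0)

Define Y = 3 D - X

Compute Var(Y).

For independent RVs: Var(aX + bY) = a²Var(X) + b²Var(Y)
Var(D) = 1
Var(X) = 0.0625
Var(Y) = 3²*1 + (-1)²*0.0625
= 9*1 + 1*0.0625 = 9.0625

9.0625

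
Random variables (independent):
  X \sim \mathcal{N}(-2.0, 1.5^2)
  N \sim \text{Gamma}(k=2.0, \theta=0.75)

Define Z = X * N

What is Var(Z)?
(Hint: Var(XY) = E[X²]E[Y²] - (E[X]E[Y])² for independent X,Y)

Var(XY) = E[X²]E[Y²] - (E[X]E[Y])²
E[X] = -2, Var(X) = 2.25
E[N] = 1.5, Var(N) = 1.125
E[X²] = 2.25 + (-2)² = 6.25
E[N²] = 1.125 + 1.5² = 3.375
Var(Z) = 6.25*3.375 - (-2*1.5)²
= 21.09375 - 9 = 12.09375

12.09375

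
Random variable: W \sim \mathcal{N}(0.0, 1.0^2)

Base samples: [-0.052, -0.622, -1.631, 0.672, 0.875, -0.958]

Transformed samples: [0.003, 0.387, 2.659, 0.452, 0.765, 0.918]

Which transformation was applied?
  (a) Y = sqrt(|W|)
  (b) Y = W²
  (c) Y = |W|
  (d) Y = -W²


Checking option (b) Y = W²:
  W = -0.052 -> Y = 0.003 ✓
  W = -0.622 -> Y = 0.387 ✓
  W = -1.631 -> Y = 2.659 ✓
All samples match this transformation.

(b) W²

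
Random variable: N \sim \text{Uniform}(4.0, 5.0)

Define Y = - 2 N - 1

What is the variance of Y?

For Y = aN + b: Var(Y) = a² * Var(N)
Var(N) = (5 - 4)^2/12 = 0.083333333
Var(Y) = (-2)² * 0.083333333 = 4 * 0.083333333 = 0.33333333

0.33333333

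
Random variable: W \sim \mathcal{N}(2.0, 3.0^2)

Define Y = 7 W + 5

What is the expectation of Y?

For Y = 7W + 5:
E[Y] = 7 * E[W] + 5
E[W] = 2.0 = 2
E[Y] = 7 * 2 + 5 = 19

19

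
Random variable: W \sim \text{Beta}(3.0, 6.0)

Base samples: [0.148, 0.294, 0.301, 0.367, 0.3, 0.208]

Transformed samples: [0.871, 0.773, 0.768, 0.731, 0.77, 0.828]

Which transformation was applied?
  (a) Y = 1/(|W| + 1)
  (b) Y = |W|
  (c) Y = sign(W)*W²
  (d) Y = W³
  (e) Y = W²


Checking option (a) Y = 1/(|W| + 1):
  W = 0.148 -> Y = 0.871 ✓
  W = 0.294 -> Y = 0.773 ✓
  W = 0.301 -> Y = 0.768 ✓
All samples match this transformation.

(a) 1/(|W| + 1)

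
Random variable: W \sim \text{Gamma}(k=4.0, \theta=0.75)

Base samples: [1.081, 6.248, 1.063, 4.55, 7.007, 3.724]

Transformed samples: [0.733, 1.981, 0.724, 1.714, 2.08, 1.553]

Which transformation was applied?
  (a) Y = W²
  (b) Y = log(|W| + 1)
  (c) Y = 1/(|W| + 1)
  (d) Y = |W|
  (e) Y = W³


Checking option (b) Y = log(|W| + 1):
  W = 1.081 -> Y = 0.733 ✓
  W = 6.248 -> Y = 1.981 ✓
  W = 1.063 -> Y = 0.724 ✓
All samples match this transformation.

(b) log(|W| + 1)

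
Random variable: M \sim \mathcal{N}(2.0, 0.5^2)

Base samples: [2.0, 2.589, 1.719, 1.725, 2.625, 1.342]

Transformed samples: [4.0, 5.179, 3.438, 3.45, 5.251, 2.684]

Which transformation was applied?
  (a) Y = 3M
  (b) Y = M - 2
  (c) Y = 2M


Checking option (c) Y = 2M:
  M = 2.0 -> Y = 4.0 ✓
  M = 2.589 -> Y = 5.179 ✓
  M = 1.719 -> Y = 3.438 ✓
All samples match this transformation.

(c) 2M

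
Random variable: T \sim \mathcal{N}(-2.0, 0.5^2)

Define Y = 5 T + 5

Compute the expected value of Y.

For Y = 5T + 5:
E[Y] = 5 * E[T] + 5
E[T] = -2.0 = -2
E[Y] = 5 * (-2) + 5 = -5

-5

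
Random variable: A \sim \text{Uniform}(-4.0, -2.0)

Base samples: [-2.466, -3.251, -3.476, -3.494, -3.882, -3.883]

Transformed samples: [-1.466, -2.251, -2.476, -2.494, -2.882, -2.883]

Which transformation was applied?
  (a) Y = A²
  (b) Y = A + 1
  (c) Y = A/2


Checking option (b) Y = A + 1:
  A = -2.466 -> Y = -1.466 ✓
  A = -3.251 -> Y = -2.251 ✓
  A = -3.476 -> Y = -2.476 ✓
All samples match this transformation.

(b) A + 1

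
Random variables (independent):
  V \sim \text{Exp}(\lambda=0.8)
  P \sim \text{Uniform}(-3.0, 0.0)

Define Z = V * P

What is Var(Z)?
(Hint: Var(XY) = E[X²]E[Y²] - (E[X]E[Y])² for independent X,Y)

Var(XY) = E[X²]E[Y²] - (E[X]E[Y])²
E[V] = 1.25, Var(V) = 1.5625
E[P] = -1.5, Var(P) = 0.75
E[V²] = 1.5625 + 1.25² = 3.125
E[P²] = 0.75 + (-1.5)² = 3
Var(Z) = 3.125*3 - (1.25*(-1.5))²
= 9.375 - 3.515625 = 5.859375

5.859375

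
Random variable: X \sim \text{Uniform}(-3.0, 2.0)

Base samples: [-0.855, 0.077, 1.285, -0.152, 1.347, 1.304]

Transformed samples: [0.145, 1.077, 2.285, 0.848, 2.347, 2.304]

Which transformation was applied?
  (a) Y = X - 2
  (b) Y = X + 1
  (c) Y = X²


Checking option (b) Y = X + 1:
  X = -0.855 -> Y = 0.145 ✓
  X = 0.077 -> Y = 1.077 ✓
  X = 1.285 -> Y = 2.285 ✓
All samples match this transformation.

(b) X + 1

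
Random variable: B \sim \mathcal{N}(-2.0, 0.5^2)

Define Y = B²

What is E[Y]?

Using E[X²] = Var(X) + (E[X])²:
E[B] = -2
Var(B) = 0.5^2 = 0.25
E[B²] = 0.25 + (-2)² = 0.25 + 4 = 4.25

4.25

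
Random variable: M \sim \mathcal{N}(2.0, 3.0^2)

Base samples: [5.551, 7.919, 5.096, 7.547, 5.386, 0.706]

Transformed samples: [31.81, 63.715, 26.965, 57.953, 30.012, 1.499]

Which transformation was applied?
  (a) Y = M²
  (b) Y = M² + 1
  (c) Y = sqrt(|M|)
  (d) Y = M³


Checking option (b) Y = M² + 1:
  M = 5.551 -> Y = 31.81 ✓
  M = 7.919 -> Y = 63.715 ✓
  M = 5.096 -> Y = 26.965 ✓
All samples match this transformation.

(b) M² + 1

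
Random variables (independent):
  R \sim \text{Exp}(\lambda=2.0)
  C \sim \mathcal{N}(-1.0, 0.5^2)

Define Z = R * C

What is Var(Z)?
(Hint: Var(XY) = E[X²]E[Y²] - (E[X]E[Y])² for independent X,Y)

Var(XY) = E[X²]E[Y²] - (E[X]E[Y])²
E[R] = 0.5, Var(R) = 0.25
E[C] = -1, Var(C) = 0.25
E[R²] = 0.25 + 0.5² = 0.5
E[C²] = 0.25 + (-1)² = 1.25
Var(Z) = 0.5*1.25 - (0.5*(-1))²
= 0.625 - 0.25 = 0.375

0.375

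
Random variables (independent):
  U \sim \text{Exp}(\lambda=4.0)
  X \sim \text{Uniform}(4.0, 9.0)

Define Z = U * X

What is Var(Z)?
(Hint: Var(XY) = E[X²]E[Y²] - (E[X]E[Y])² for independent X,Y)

Var(XY) = E[X²]E[Y²] - (E[X]E[Y])²
E[U] = 0.25, Var(U) = 0.0625
E[X] = 6.5, Var(X) = 2.0833333
E[U²] = 0.0625 + 0.25² = 0.125
E[X²] = 2.0833333 + 6.5² = 44.333333
Var(Z) = 0.125*44.333333 - (0.25*6.5)²
= 5.5416667 - 2.640625 = 2.9010417

2.9010417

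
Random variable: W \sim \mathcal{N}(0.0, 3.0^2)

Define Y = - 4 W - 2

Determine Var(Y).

For Y = aW + b: Var(Y) = a² * Var(W)
Var(W) = 3.0^2 = 9
Var(Y) = (-4)² * 9 = 16 * 9 = 144

144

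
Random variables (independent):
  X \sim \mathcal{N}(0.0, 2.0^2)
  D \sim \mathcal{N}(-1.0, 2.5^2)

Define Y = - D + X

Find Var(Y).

For independent RVs: Var(aX + bY) = a²Var(X) + b²Var(Y)
Var(X) = 4
Var(D) = 6.25
Var(Y) = 1²*4 + (-1)²*6.25
= 1*4 + 1*6.25 = 10.25

10.25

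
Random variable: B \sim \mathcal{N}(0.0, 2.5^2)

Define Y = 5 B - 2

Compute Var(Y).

For Y = aB + b: Var(Y) = a² * Var(B)
Var(B) = 2.5^2 = 6.25
Var(Y) = 5² * 6.25 = 25 * 6.25 = 156.25

156.25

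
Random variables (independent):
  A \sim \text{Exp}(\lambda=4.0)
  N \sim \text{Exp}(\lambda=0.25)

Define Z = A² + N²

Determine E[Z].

E[Z] = E[A²] + E[N²]
E[A²] = Var(A) + E[A]² = 0.0625 + 0.0625 = 0.125
E[N²] = Var(N) + E[N]² = 16 + 16 = 32
E[Z] = 0.125 + 32 = 32.125

32.125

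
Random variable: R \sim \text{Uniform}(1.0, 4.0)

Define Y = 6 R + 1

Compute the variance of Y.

For Y = aR + b: Var(Y) = a² * Var(R)
Var(R) = (4 - 1)^2/12 = 0.75
Var(Y) = 6² * 0.75 = 36 * 0.75 = 27

27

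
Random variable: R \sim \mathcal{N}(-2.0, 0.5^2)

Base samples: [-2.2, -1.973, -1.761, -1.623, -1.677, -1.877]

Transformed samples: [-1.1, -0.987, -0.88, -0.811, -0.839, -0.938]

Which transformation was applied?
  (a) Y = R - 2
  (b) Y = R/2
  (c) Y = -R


Checking option (b) Y = R/2:
  R = -2.2 -> Y = -1.1 ✓
  R = -1.973 -> Y = -0.987 ✓
  R = -1.761 -> Y = -0.88 ✓
All samples match this transformation.

(b) R/2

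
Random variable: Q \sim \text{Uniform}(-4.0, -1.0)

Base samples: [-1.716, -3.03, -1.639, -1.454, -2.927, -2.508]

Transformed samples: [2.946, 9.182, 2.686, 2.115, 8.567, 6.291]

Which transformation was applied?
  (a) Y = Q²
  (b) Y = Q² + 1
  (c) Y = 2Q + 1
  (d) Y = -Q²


Checking option (a) Y = Q²:
  Q = -1.716 -> Y = 2.946 ✓
  Q = -3.03 -> Y = 9.182 ✓
  Q = -1.639 -> Y = 2.686 ✓
All samples match this transformation.

(a) Q²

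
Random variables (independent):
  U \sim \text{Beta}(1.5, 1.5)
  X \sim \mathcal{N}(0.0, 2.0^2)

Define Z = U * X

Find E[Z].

For independent RVs: E[XY] = E[X]*E[Y]
E[U] = 0.5
E[X] = 0
E[Z] = 0.5 * 0 = 0

0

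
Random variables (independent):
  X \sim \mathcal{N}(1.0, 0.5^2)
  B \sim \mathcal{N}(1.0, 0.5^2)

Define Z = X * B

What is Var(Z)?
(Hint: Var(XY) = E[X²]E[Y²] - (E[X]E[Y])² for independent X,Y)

Var(XY) = E[X²]E[Y²] - (E[X]E[Y])²
E[X] = 1, Var(X) = 0.25
E[B] = 1, Var(B) = 0.25
E[X²] = 0.25 + 1² = 1.25
E[B²] = 0.25 + 1² = 1.25
Var(Z) = 1.25*1.25 - (1*1)²
= 1.5625 - 1 = 0.5625

0.5625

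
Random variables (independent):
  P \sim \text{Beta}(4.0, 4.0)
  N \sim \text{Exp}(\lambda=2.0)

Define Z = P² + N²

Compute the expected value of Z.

E[Z] = E[P²] + E[N²]
E[P²] = Var(P) + E[P]² = 0.027777778 + 0.25 = 0.27777778
E[N²] = Var(N) + E[N]² = 0.25 + 0.25 = 0.5
E[Z] = 0.27777778 + 0.5 = 0.77777778

0.77777778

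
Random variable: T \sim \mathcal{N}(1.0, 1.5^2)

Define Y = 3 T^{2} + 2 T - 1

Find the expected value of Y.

E[Y] = 3*E[T²] + 2*E[T] - 1
E[T] = 1
E[T²] = Var(T) + (E[T])² = 2.25 + 1 = 3.25
E[Y] = 3*3.25 + 2*1 - 1 = 10.75

10.75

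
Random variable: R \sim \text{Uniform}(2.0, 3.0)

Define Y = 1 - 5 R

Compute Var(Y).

For Y = aR + b: Var(Y) = a² * Var(R)
Var(R) = (3 - 2)^2/12 = 0.083333333
Var(Y) = (-5)² * 0.083333333 = 25 * 0.083333333 = 2.0833333

2.0833333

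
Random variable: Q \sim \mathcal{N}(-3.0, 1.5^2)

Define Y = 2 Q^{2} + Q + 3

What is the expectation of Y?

E[Y] = 2*E[Q²] + 1*E[Q] + 3
E[Q] = -3
E[Q²] = Var(Q) + (E[Q])² = 2.25 + 9 = 11.25
E[Y] = 2*11.25 + 1*(-3) + 3 = 22.5

22.5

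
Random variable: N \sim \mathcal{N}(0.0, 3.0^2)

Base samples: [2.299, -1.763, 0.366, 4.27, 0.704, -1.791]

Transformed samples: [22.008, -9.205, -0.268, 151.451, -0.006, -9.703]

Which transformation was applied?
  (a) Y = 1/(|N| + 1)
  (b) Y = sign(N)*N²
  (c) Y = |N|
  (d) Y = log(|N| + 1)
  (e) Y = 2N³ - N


Checking option (e) Y = 2N³ - N:
  N = 2.299 -> Y = 22.008 ✓
  N = -1.763 -> Y = -9.205 ✓
  N = 0.366 -> Y = -0.268 ✓
All samples match this transformation.

(e) 2N³ - N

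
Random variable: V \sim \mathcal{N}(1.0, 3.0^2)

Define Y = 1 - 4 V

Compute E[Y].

For Y = -4V + 1:
E[Y] = -4 * E[V] + 1
E[V] = 1.0 = 1
E[Y] = -4 * 1 + 1 = -3

-3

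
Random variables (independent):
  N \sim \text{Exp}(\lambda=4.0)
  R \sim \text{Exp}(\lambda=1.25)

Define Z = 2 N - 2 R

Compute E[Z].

E[Z] = 2*E[N] - 2*E[R]
E[N] = 0.25
E[R] = 0.8
E[Z] = 2*0.25 - 2*0.8 = -1.1

-1.1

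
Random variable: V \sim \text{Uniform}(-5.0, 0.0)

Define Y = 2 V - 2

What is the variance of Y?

For Y = aV + b: Var(Y) = a² * Var(V)
Var(V) = (0 + 5)^2/12 = 2.0833333
Var(Y) = 2² * 2.0833333 = 4 * 2.0833333 = 8.3333333

8.3333333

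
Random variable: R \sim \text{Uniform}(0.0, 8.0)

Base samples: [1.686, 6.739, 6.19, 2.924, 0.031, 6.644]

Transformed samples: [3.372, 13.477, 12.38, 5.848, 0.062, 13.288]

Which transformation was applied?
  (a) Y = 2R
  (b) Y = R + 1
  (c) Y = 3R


Checking option (a) Y = 2R:
  R = 1.686 -> Y = 3.372 ✓
  R = 6.739 -> Y = 13.477 ✓
  R = 6.19 -> Y = 12.38 ✓
All samples match this transformation.

(a) 2R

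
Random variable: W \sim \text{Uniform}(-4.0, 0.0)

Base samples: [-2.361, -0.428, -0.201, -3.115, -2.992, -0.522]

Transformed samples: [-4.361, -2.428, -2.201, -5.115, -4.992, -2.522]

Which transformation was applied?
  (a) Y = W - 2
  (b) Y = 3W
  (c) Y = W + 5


Checking option (a) Y = W - 2:
  W = -2.361 -> Y = -4.361 ✓
  W = -0.428 -> Y = -2.428 ✓
  W = -0.201 -> Y = -2.201 ✓
All samples match this transformation.

(a) W - 2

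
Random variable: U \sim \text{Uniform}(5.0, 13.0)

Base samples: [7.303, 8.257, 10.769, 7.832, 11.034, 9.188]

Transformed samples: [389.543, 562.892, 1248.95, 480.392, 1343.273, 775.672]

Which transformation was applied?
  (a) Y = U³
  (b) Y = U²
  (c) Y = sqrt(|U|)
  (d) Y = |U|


Checking option (a) Y = U³:
  U = 7.303 -> Y = 389.543 ✓
  U = 8.257 -> Y = 562.892 ✓
  U = 10.769 -> Y = 1248.95 ✓
All samples match this transformation.

(a) U³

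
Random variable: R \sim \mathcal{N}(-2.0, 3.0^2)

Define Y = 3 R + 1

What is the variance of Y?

For Y = aR + b: Var(Y) = a² * Var(R)
Var(R) = 3.0^2 = 9
Var(Y) = 3² * 9 = 9 * 9 = 81

81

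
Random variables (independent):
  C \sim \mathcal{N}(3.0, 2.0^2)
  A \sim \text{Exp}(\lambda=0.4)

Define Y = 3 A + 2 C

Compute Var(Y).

For independent RVs: Var(aX + bY) = a²Var(X) + b²Var(Y)
Var(C) = 4
Var(A) = 6.25
Var(Y) = 2²*4 + 3²*6.25
= 4*4 + 9*6.25 = 72.25

72.25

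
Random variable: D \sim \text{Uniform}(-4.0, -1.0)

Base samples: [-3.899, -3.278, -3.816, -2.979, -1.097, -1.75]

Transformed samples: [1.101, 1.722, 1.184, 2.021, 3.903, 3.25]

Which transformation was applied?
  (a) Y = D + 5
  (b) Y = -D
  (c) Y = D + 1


Checking option (a) Y = D + 5:
  D = -3.899 -> Y = 1.101 ✓
  D = -3.278 -> Y = 1.722 ✓
  D = -3.816 -> Y = 1.184 ✓
All samples match this transformation.

(a) D + 5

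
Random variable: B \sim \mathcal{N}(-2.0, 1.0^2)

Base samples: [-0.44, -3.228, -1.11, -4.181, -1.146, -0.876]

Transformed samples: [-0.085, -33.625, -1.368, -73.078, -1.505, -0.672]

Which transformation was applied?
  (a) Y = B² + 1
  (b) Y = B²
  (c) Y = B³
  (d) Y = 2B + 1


Checking option (c) Y = B³:
  B = -0.44 -> Y = -0.085 ✓
  B = -3.228 -> Y = -33.625 ✓
  B = -1.11 -> Y = -1.368 ✓
All samples match this transformation.

(c) B³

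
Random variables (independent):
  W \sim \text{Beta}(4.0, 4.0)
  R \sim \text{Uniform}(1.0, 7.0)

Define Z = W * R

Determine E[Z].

For independent RVs: E[XY] = E[X]*E[Y]
E[W] = 0.5
E[R] = 4
E[Z] = 0.5 * 4 = 2

2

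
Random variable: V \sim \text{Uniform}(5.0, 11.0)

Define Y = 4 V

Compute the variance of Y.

For Y = aV + b: Var(Y) = a² * Var(V)
Var(V) = (11 - 5)^2/12 = 3
Var(Y) = 4² * 3 = 16 * 3 = 48

48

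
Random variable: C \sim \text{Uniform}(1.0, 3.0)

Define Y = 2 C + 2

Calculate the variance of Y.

For Y = aC + b: Var(Y) = a² * Var(C)
Var(C) = (3 - 1)^2/12 = 0.33333333
Var(Y) = 2² * 0.33333333 = 4 * 0.33333333 = 1.3333333

1.3333333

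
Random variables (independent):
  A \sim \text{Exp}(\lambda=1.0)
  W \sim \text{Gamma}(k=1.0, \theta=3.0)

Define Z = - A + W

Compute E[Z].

E[Z] = -1*E[A] + 1*E[W]
E[A] = 1
E[W] = 3
E[Z] = -1*1 + 1*3 = 2

2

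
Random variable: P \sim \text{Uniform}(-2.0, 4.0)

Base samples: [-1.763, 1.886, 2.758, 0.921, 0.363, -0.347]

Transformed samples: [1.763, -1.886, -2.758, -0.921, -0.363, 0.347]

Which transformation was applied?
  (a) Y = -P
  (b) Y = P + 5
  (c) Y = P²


Checking option (a) Y = -P:
  P = -1.763 -> Y = 1.763 ✓
  P = 1.886 -> Y = -1.886 ✓
  P = 2.758 -> Y = -2.758 ✓
All samples match this transformation.

(a) -P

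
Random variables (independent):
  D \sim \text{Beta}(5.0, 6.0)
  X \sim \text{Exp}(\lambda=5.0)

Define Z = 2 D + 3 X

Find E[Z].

E[Z] = 2*E[D] + 3*E[X]
E[D] = 0.45454545
E[X] = 0.2
E[Z] = 2*0.45454545 + 3*0.2 = 1.5090909

1.5090909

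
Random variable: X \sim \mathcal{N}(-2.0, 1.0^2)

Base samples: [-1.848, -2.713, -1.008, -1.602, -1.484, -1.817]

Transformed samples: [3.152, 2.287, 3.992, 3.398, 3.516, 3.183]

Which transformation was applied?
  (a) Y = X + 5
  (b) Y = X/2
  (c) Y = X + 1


Checking option (a) Y = X + 5:
  X = -1.848 -> Y = 3.152 ✓
  X = -2.713 -> Y = 2.287 ✓
  X = -1.008 -> Y = 3.992 ✓
All samples match this transformation.

(a) X + 5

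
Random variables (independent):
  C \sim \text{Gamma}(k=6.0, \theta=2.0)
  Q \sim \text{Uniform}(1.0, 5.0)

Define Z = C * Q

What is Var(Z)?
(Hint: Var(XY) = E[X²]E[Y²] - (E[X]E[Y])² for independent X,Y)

Var(XY) = E[X²]E[Y²] - (E[X]E[Y])²
E[C] = 12, Var(C) = 24
E[Q] = 3, Var(Q) = 1.3333333
E[C²] = 24 + 12² = 168
E[Q²] = 1.3333333 + 3² = 10.333333
Var(Z) = 168*10.333333 - (12*3)²
= 1736 - 1296 = 440

440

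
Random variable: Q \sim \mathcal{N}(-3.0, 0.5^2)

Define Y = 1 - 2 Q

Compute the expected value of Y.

For Y = -2Q + 1:
E[Y] = -2 * E[Q] + 1
E[Q] = -3.0 = -3
E[Y] = -2 * (-3) + 1 = 7

7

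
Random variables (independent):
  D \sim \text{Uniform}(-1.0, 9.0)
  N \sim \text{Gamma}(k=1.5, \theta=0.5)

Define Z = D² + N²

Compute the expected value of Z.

E[Z] = E[D²] + E[N²]
E[D²] = Var(D) + E[D]² = 8.3333333 + 16 = 24.333333
E[N²] = Var(N) + E[N]² = 0.375 + 0.5625 = 0.9375
E[Z] = 24.333333 + 0.9375 = 25.270833

25.270833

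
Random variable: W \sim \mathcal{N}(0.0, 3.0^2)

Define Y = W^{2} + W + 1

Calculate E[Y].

E[Y] = 1*E[W²] + 1*E[W] + 1
E[W] = 0
E[W²] = Var(W) + (E[W])² = 9 + 0 = 9
E[Y] = 1*9 + 1*0 + 1 = 10

10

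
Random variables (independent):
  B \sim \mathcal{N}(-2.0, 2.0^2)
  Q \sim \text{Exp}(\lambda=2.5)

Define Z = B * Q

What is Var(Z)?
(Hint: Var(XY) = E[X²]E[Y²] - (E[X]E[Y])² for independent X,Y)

Var(XY) = E[X²]E[Y²] - (E[X]E[Y])²
E[B] = -2, Var(B) = 4
E[Q] = 0.4, Var(Q) = 0.16
E[B²] = 4 + (-2)² = 8
E[Q²] = 0.16 + 0.4² = 0.32
Var(Z) = 8*0.32 - (-2*0.4)²
= 2.56 - 0.64 = 1.92

1.92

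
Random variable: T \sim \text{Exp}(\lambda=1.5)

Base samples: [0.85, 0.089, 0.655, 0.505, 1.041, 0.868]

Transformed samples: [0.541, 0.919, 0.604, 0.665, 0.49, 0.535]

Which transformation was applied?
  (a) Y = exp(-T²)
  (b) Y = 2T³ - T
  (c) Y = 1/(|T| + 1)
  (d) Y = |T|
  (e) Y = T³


Checking option (c) Y = 1/(|T| + 1):
  T = 0.85 -> Y = 0.541 ✓
  T = 0.089 -> Y = 0.919 ✓
  T = 0.655 -> Y = 0.604 ✓
All samples match this transformation.

(c) 1/(|T| + 1)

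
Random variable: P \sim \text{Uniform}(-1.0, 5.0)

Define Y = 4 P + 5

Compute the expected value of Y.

For Y = 4P + 5:
E[Y] = 4 * E[P] + 5
E[P] = (-1 + 5)/2 = 2
E[Y] = 4 * 2 + 5 = 13

13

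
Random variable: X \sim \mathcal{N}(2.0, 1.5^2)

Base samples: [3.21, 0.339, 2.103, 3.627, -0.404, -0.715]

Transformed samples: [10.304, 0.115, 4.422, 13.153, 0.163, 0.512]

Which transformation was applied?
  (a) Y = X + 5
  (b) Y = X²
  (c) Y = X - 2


Checking option (b) Y = X²:
  X = 3.21 -> Y = 10.304 ✓
  X = 0.339 -> Y = 0.115 ✓
  X = 2.103 -> Y = 4.422 ✓
All samples match this transformation.

(b) X²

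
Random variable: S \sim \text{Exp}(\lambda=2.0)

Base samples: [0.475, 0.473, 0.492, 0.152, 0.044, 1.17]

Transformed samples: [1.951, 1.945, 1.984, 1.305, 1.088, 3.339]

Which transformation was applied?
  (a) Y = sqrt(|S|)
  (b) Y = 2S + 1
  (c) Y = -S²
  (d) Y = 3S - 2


Checking option (b) Y = 2S + 1:
  S = 0.475 -> Y = 1.951 ✓
  S = 0.473 -> Y = 1.945 ✓
  S = 0.492 -> Y = 1.984 ✓
All samples match this transformation.

(b) 2S + 1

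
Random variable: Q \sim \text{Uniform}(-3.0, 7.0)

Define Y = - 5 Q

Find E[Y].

For Y = -5Q:
E[Y] = -5 * E[Q]
E[Q] = (-3 + 7)/2 = 2
E[Y] = -5 * 2 = -10

-10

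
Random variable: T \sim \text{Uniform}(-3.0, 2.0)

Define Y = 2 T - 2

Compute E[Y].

For Y = 2T - 2:
E[Y] = 2 * E[T] - 2
E[T] = (-3 + 2)/2 = -0.5
E[Y] = 2 * (-0.5) - 2 = -3

-3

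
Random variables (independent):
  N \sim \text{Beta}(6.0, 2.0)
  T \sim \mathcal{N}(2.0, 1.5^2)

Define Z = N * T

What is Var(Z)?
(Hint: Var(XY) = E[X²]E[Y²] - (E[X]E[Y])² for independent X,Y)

Var(XY) = E[X²]E[Y²] - (E[X]E[Y])²
E[N] = 0.75, Var(N) = 0.020833333
E[T] = 2, Var(T) = 2.25
E[N²] = 0.020833333 + 0.75² = 0.58333333
E[T²] = 2.25 + 2² = 6.25
Var(Z) = 0.58333333*6.25 - (0.75*2)²
= 3.6458333 - 2.25 = 1.3958333

1.3958333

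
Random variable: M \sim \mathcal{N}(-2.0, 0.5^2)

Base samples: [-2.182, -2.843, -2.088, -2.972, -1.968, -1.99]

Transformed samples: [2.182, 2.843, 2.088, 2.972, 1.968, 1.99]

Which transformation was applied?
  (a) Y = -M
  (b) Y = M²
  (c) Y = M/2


Checking option (a) Y = -M:
  M = -2.182 -> Y = 2.182 ✓
  M = -2.843 -> Y = 2.843 ✓
  M = -2.088 -> Y = 2.088 ✓
All samples match this transformation.

(a) -M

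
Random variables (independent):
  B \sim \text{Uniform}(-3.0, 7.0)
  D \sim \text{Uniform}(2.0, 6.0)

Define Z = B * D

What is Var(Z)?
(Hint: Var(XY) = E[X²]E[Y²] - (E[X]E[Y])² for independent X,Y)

Var(XY) = E[X²]E[Y²] - (E[X]E[Y])²
E[B] = 2, Var(B) = 8.3333333
E[D] = 4, Var(D) = 1.3333333
E[B²] = 8.3333333 + 2² = 12.333333
E[D²] = 1.3333333 + 4² = 17.333333
Var(Z) = 12.333333*17.333333 - (2*4)²
= 213.77778 - 64 = 149.77778

149.77778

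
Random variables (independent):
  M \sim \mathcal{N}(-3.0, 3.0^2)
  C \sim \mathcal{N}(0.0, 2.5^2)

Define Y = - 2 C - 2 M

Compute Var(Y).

For independent RVs: Var(aX + bY) = a²Var(X) + b²Var(Y)
Var(M) = 9
Var(C) = 6.25
Var(Y) = (-2)²*9 + (-2)²*6.25
= 4*9 + 4*6.25 = 61

61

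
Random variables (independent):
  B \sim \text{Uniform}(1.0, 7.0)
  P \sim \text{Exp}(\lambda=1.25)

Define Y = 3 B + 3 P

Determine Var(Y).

For independent RVs: Var(aX + bY) = a²Var(X) + b²Var(Y)
Var(B) = 3
Var(P) = 0.64
Var(Y) = 3²*3 + 3²*0.64
= 9*3 + 9*0.64 = 32.76

32.76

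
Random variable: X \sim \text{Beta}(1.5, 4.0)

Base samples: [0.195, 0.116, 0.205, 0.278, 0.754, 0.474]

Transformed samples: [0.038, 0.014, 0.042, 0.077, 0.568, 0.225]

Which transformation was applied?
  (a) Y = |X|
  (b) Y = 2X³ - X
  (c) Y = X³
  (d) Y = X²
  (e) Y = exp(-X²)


Checking option (d) Y = X²:
  X = 0.195 -> Y = 0.038 ✓
  X = 0.116 -> Y = 0.014 ✓
  X = 0.205 -> Y = 0.042 ✓
All samples match this transformation.

(d) X²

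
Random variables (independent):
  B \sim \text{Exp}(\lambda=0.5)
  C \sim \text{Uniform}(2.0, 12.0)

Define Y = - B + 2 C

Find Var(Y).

For independent RVs: Var(aX + bY) = a²Var(X) + b²Var(Y)
Var(B) = 4
Var(C) = 8.3333333
Var(Y) = (-1)²*4 + 2²*8.3333333
= 1*4 + 4*8.3333333 = 37.333333

37.333333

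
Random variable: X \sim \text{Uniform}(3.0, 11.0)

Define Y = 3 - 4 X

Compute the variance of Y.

For Y = aX + b: Var(Y) = a² * Var(X)
Var(X) = (11 - 3)^2/12 = 5.3333333
Var(Y) = (-4)² * 5.3333333 = 16 * 5.3333333 = 85.333333

85.333333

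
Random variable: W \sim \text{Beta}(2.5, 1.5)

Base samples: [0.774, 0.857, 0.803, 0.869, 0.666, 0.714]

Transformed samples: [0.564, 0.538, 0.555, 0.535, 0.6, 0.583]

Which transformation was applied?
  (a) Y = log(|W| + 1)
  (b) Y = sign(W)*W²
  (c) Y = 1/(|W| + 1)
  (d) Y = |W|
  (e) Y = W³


Checking option (c) Y = 1/(|W| + 1):
  W = 0.774 -> Y = 0.564 ✓
  W = 0.857 -> Y = 0.538 ✓
  W = 0.803 -> Y = 0.555 ✓
All samples match this transformation.

(c) 1/(|W| + 1)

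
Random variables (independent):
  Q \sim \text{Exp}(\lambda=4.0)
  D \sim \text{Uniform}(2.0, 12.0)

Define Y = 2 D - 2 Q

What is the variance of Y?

For independent RVs: Var(aX + bY) = a²Var(X) + b²Var(Y)
Var(Q) = 0.0625
Var(D) = 8.3333333
Var(Y) = (-2)²*0.0625 + 2²*8.3333333
= 4*0.0625 + 4*8.3333333 = 33.583333

33.583333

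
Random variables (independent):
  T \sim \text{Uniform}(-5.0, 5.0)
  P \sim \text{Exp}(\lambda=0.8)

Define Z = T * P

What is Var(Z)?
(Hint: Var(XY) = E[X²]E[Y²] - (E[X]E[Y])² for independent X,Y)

Var(XY) = E[X²]E[Y²] - (E[X]E[Y])²
E[T] = 0, Var(T) = 8.3333333
E[P] = 1.25, Var(P) = 1.5625
E[T²] = 8.3333333 + 0² = 8.3333333
E[P²] = 1.5625 + 1.25² = 3.125
Var(Z) = 8.3333333*3.125 - (0*1.25)²
= 26.041667 - 0 = 26.041667

26.041667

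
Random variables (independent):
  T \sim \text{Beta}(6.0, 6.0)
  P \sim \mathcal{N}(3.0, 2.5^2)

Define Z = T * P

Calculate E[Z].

For independent RVs: E[XY] = E[X]*E[Y]
E[T] = 0.5
E[P] = 3
E[Z] = 0.5 * 3 = 1.5

1.5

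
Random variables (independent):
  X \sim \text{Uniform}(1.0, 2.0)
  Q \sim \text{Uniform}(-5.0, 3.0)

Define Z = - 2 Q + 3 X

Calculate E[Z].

E[Z] = 3*E[X] - 2*E[Q]
E[X] = 1.5
E[Q] = -1
E[Z] = 3*1.5 - 2*(-1) = 6.5

6.5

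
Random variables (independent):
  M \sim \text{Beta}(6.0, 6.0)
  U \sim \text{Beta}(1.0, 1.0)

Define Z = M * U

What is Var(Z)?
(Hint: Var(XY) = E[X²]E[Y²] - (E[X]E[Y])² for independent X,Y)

Var(XY) = E[X²]E[Y²] - (E[X]E[Y])²
E[M] = 0.5, Var(M) = 0.019230769
E[U] = 0.5, Var(U) = 0.083333333
E[M²] = 0.019230769 + 0.5² = 0.26923077
E[U²] = 0.083333333 + 0.5² = 0.33333333
Var(Z) = 0.26923077*0.33333333 - (0.5*0.5)²
= 0.08974359 - 0.0625 = 0.02724359

0.02724359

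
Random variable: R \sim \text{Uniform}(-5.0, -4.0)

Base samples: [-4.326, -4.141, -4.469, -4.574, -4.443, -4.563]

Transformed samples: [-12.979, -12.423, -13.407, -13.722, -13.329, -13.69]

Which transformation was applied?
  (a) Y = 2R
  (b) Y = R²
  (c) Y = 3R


Checking option (c) Y = 3R:
  R = -4.326 -> Y = -12.979 ✓
  R = -4.141 -> Y = -12.423 ✓
  R = -4.469 -> Y = -13.407 ✓
All samples match this transformation.

(c) 3R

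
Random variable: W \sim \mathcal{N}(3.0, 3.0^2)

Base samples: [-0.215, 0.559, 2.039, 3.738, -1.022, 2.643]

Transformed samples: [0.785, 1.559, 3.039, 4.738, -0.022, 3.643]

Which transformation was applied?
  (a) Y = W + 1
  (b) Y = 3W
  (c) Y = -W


Checking option (a) Y = W + 1:
  W = -0.215 -> Y = 0.785 ✓
  W = 0.559 -> Y = 1.559 ✓
  W = 2.039 -> Y = 3.039 ✓
All samples match this transformation.

(a) W + 1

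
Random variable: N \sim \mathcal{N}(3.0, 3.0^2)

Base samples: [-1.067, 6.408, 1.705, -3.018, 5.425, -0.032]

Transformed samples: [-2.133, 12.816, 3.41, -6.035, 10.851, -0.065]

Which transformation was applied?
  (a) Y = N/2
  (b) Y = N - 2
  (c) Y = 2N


Checking option (c) Y = 2N:
  N = -1.067 -> Y = -2.133 ✓
  N = 6.408 -> Y = 12.816 ✓
  N = 1.705 -> Y = 3.41 ✓
All samples match this transformation.

(c) 2N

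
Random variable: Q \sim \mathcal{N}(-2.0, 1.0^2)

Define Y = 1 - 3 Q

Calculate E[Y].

For Y = -3Q + 1:
E[Y] = -3 * E[Q] + 1
E[Q] = -2.0 = -2
E[Y] = -3 * (-2) + 1 = 7

7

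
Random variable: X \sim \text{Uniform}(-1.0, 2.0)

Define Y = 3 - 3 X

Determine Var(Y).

For Y = aX + b: Var(Y) = a² * Var(X)
Var(X) = (2 + 1)^2/12 = 0.75
Var(Y) = (-3)² * 0.75 = 9 * 0.75 = 6.75

6.75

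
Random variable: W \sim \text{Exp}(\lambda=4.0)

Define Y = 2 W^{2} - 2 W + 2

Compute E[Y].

E[Y] = 2*E[W²] - 2*E[W] + 2
E[W] = 0.25
E[W²] = Var(W) + (E[W])² = 0.0625 + 0.0625 = 0.125
E[Y] = 2*0.125 - 2*0.25 + 2 = 1.75

1.75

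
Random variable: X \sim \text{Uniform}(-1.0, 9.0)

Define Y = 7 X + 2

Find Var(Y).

For Y = aX + b: Var(Y) = a² * Var(X)
Var(X) = (9 + 1)^2/12 = 8.3333333
Var(Y) = 7² * 8.3333333 = 49 * 8.3333333 = 408.33333

408.33333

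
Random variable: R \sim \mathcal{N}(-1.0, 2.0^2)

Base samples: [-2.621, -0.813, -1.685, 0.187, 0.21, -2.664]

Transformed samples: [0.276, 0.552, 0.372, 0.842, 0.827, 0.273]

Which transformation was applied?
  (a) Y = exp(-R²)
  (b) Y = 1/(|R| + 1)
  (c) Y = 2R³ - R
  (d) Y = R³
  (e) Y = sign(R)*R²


Checking option (b) Y = 1/(|R| + 1):
  R = -2.621 -> Y = 0.276 ✓
  R = -0.813 -> Y = 0.552 ✓
  R = -1.685 -> Y = 0.372 ✓
All samples match this transformation.

(b) 1/(|R| + 1)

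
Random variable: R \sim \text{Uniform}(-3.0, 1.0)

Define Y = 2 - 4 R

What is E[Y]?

For Y = -4R + 2:
E[Y] = -4 * E[R] + 2
E[R] = (-3 + 1)/2 = -1
E[Y] = -4 * (-1) + 2 = 6

6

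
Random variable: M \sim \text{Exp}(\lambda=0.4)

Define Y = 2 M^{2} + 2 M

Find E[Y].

E[Y] = 2*E[M²] + 2*E[M]
E[M] = 2.5
E[M²] = Var(M) + (E[M])² = 6.25 + 6.25 = 12.5
E[Y] = 2*12.5 + 2*2.5 = 30

30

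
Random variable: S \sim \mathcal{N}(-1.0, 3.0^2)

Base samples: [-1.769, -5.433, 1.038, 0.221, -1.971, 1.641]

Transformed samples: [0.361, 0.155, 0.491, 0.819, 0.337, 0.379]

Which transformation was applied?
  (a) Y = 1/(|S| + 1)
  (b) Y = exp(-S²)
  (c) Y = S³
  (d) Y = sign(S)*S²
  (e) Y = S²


Checking option (a) Y = 1/(|S| + 1):
  S = -1.769 -> Y = 0.361 ✓
  S = -5.433 -> Y = 0.155 ✓
  S = 1.038 -> Y = 0.491 ✓
All samples match this transformation.

(a) 1/(|S| + 1)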